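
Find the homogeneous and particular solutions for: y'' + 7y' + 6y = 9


Characteristic roots of r² + 7r + 6 = 0 are -1, -6.
y_h = C₁e^(-x) + C₂e^(-6x).
Constant forcing; try y_p = A. Then 6A = 9 ⇒ A = 3/2.
General solution: y = C₁e^(-x) + C₂e^(-6x) + 3/2.


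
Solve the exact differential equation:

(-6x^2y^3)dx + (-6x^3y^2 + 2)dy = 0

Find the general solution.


Check exactness: ∂M/∂y = -18x^2y^2 and ∂N/∂x = -18x^2y^2; equal, so the equation is exact.
Integrate M with respect to x (treating y as constant): ∫M dx = -2x^3y^3 + h(y).
Differentiate w.r.t. y and set equal to N: the x-dependent terms already match, leaving h'(y) = 2. Integrate: h(y) = 2y.
So F(x,y) = -2x^3y^3 + 2y.
General solution: -2x^3y^3 + 2y = C.


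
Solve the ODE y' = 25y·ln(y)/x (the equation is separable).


Separate: dy/[y ln(y)] = 25 dx/x.
Substitute u = ln(y): du/u = 25 dx/x.
Integrate: ln|ln(y)| = 25ln|x| + C₀, hence ln(y) = C·x^25.


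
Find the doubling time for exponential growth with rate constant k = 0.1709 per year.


Exponential growth: P(t) = P₀ e^(0.1709t). Set P(t)/P₀ = 2: e^(0.1709t) = 2.
Solve: t = ln(2)/0.1709 ≈ 4.06 years.


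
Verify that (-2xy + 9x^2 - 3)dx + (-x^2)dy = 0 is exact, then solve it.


Check exactness: ∂M/∂y = -2x and ∂N/∂x = -2x; equal, so the equation is exact.
Integrate M with respect to x (treating y as constant): ∫M dx = -x^2y + 3x^3 - 3x + h(y).
Differentiate w.r.t. y and set equal to N: all terms match, so h'(y) = 0 and h is a constant absorbed into C.
General solution: -x^2y + 3x^3 - 3x = C.


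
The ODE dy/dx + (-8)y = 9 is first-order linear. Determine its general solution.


P(x) = -8 ⇒ μ = e^(-8x).
(μ y)' = 9e^(-8x) ⇒ μ y = -(9/8)e^(-8x) + C.
Divide by μ: y = -9/8 + Ce^(8x).


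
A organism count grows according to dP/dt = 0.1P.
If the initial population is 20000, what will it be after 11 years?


The ODE dP/dt = 0.1P has solution P(t) = P(0)e^(0.1t).
Substitute P(0) = 20000 and t = 11: P(11) = 20000 e^(1.10) ≈ 60083.


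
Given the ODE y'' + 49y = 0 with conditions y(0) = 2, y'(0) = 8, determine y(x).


Characteristic roots of r² + 49 = 0 are ±7i, so y = C₁cos(7x) + C₂sin(7x).
Apply y(0) = 2: C₁ = 2. Differentiate and apply y'(0) = 8: 7·C₂ = 8, so C₂ = 8/7.
Particular solution: y = 2cos(7x) + (8/7)sin(7x).


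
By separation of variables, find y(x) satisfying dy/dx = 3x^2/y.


Separate variables: y dy = 3x^2 dx.
Integrate both sides: y²/2 = x^3 + C₀.
Multiply by 2: y² = 2x^3 + C.


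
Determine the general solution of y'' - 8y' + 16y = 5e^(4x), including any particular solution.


Characteristic polynomial (r - 4)² = 0; repeated root r = 4.
y_h = (C₁ + C₂x)e^(4x). Forcing matches the repeated root (resonance), so try y_p = Ax² e^(4x).
Substitute and solve for A: 2A = 5, so A = 5/2.
General solution: y = (C₁ + C₂x + (5/2)x²)e^(4x).


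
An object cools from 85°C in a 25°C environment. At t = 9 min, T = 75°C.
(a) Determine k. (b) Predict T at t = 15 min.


Newton's law: T(t) = T_a + (T₀ - T_a)e^(-kt).
(a) Use T(9) = 75: (75 - 25)/(85 - 25) = e^(-k·9), so k = -ln(0.833)/9 ≈ 0.0203.
(b) Apply k to t = 15: T(15) = 25 + (60)e^(-0.304) ≈ 69.3°C.


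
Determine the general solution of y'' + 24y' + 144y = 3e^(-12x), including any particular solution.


Characteristic polynomial (r + 12)² = 0; repeated root r = -12.
y_h = (C₁ + C₂x)e^(-12x). Forcing matches the repeated root (resonance), so try y_p = Ax² e^(-12x).
Substitute and solve for A: 2A = 3, so A = 3/2.
General solution: y = (C₁ + C₂x + (3/2)x²)e^(-12x).


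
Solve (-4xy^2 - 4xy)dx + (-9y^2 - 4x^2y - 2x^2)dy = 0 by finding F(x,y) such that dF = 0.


Check exactness: ∂M/∂y = -8xy - 4x and ∂N/∂x = -8xy - 4x; equal, so the equation is exact.
Integrate M with respect to x (treating y as constant): ∫M dx = -2x^2y^2 - 2x^2y + h(y).
Differentiate w.r.t. y and set equal to N: the x-dependent terms already match, leaving h'(y) = -9y^2. Integrate: h(y) = -3y^3.
So F(x,y) = -3y^3 - 2x^2y^2 - 2x^2y.
General solution: -3y^3 - 2x^2y^2 - 2x^2y = C.


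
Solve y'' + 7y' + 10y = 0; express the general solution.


Characteristic equation: r² + 7r + 10 = 0.
Factor: (r + 5)(r + 2) = 0 ⇒ r = -5, -2 (distinct real).
General solution: y = C₁e^(-5x) + C₂e^(-2x).


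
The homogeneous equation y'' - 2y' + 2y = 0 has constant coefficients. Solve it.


Characteristic equation: r² - 2r + 2 = 0.
Discriminant is negative; roots r = 1 ± 1i (complex conjugate pair).
General solution uses e^(α x)(C₁ cos(β x) + C₂ sin(β x)): y = e^(x)(C₁cos(x) + C₂sin(x)).


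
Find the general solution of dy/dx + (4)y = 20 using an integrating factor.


P(x) = 4, Q(x) = 20; integrating factor μ = e^(4x).
(μ y)' = 20e^(4x) ⇒ μ y = 5e^(4x) + C.
Divide by μ: y = 5 + Ce^(-4x).


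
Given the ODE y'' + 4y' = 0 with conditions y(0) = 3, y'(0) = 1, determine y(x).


Characteristic roots of r² + 4r = 0 are -4, 0.
General solution y = c₁ e^(-4x) + c₂.
Apply y(0) = 3: c₁ + c₂ = 3. Apply y'(0) = 1: -4 c₁ + 0 c₂ = 1.
Solve: c₁ = -1/4, c₂ = 13/4.
Particular solution: y = -(1/4)e^(-4x) + 13/4.


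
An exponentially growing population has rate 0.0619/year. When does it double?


Exponential growth: P(t) = P₀ e^(0.0619t). Set P(t)/P₀ = 2: e^(0.0619t) = 2.
Solve: t = ln(2)/0.0619 ≈ 11.20 years.


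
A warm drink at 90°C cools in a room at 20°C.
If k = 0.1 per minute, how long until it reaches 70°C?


From T(t) = T_a + (T₀ - T_a)e^(-kt), set T(t) = 70:
(70 - 20) / (90 - 20) = e^(-0.1t), so t = -ln(0.714)/0.1 ≈ 3.4 minutes.


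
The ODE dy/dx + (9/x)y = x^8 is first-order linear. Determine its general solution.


P(x) = 9/x ⇒ μ = x^9.
(x^9 y)' = x^9·x^8 = x^17.
Integrate: x^9 y = x^18/(18) + C.
Solve for y: y = (1/18)x^9 + C/x^9.


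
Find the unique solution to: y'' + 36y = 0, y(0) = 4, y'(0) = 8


Characteristic roots of r² + 36 = 0 are ±6i, so y = C₁cos(6x) + C₂sin(6x).
Apply y(0) = 4: C₁ = 4. Differentiate and apply y'(0) = 8: 6·C₂ = 8, so C₂ = 4/3.
Particular solution: y = 4cos(6x) + (4/3)sin(6x).


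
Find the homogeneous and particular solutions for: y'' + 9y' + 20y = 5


Characteristic roots of r² + 9r + 20 = 0 are -4, -5.
y_h = C₁e^(-4x) + C₂e^(-5x).
Constant forcing; try y_p = A. Then 20A = 5 ⇒ A = 1/4.
General solution: y = C₁e^(-4x) + C₂e^(-5x) + 1/4.


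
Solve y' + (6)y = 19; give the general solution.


P(x) = 6, Q(x) = 19; integrating factor μ = e^(6x).
(μ y)' = 19e^(6x) ⇒ μ y = (19/6)e^(6x) + C.
Divide by μ: y = 19/6 + Ce^(-6x).


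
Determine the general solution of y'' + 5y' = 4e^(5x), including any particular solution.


Characteristic roots of r² + 5r = 0 are -5, 0.
y_h = C₁e^(-5x) + C₂.
Forcing exponent 5 is not a characteristic root; try y_p = Ae^(5x).
Substitute: A·(25 + (5)·5 + (0)) = A·50 = 4, so A = 2/25.
General solution: y = C₁e^(-5x) + C₂ + (2/25)e^(5x).


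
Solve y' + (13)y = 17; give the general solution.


P(x) = 13, Q(x) = 17; integrating factor μ = e^(13x).
(μ y)' = 17e^(13x) ⇒ μ y = (17/13)e^(13x) + C.
Divide by μ: y = 17/13 + Ce^(-13x).


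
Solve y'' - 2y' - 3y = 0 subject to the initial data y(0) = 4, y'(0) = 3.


Characteristic roots of r² - 2r - 3 = 0 are 3, -1.
General solution y = c₁ e^(3x) + c₂ e^(-x).
Apply y(0) = 4: c₁ + c₂ = 4. Apply y'(0) = 3: 3 c₁ - 1 c₂ = 3.
Solve: c₁ = 7/4, c₂ = 9/4.
Particular solution: y = (7/4)e^(3x) + (9/4)e^(-x).


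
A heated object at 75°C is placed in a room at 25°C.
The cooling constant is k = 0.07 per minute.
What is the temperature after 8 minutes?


Newton's law: dT/dt = -k(T - T_a) has solution T(t) = T_a + (T₀ - T_a)e^(-kt).
Plug in T_a = 25, T₀ = 75, k = 0.07, t = 8: T(8) = 25 + (50)e^(-0.56) ≈ 53.6°C.


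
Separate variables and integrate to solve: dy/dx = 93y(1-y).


Separate: dy/[y(1-y)] = 93 dx.
Partial fractions: 1/[y(1-y)] = 1/y + 1/(1-y).
Integrate: ln|y/(1-y)| = 93x + C₀.
Solve for y: y = 1/(1 + Ce^(-93x)).


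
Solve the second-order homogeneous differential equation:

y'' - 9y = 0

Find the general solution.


Characteristic equation: r² - 9 = 0.
Factor: (r - 3)(r + 3) = 0 ⇒ r = 3, -3 (distinct real).
General solution: y = C₁e^(3x) + C₂e^(-3x).


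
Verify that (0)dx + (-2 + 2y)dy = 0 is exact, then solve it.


Check exactness: ∂M/∂y = 0 and ∂N/∂x = 0; equal, so the equation is exact.
Integrate M with respect to x (treating y as constant): ∫M dx = 0 + h(y).
Differentiate w.r.t. y and set equal to N: the x-dependent terms already match, leaving h'(y) = -2 + 2y. Integrate: h(y) = -2y + y^2.
So F(x,y) = -2y + y^2.
General solution: -2y + y^2 = C.


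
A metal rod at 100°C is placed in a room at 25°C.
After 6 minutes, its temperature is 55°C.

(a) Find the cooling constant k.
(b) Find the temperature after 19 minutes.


Newton's law: T(t) = T_a + (T₀ - T_a)e^(-kt).
(a) Use T(6) = 55: (55 - 25)/(100 - 25) = e^(-k·6), so k = -ln(0.400)/6 ≈ 0.1527.
(b) Apply k to t = 19: T(19) = 25 + (75)e^(-2.902) ≈ 29.1°C.


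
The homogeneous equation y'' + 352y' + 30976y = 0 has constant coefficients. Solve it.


Characteristic equation: r² + 352r + 30976 = 0, i.e. (r + 176)² = 0.
Repeated root r = -176; include an x factor for the second linearly independent solution.
General solution: y = (C₁ + C₂x)e^(-176x).


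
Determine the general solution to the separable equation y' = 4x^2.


Integrate both sides with respect to x: y = ∫ 4x^2 dx = (4/3)x^3 + C.


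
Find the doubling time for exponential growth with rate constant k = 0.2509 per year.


Exponential growth: P(t) = P₀ e^(0.2509t). Set P(t)/P₀ = 2: e^(0.2509t) = 2.
Solve: t = ln(2)/0.2509 ≈ 2.76 years.


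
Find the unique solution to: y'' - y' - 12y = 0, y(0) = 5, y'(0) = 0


Characteristic roots of r² - r - 12 = 0 are -3, 4.
General solution y = c₁ e^(-3x) + c₂ e^(4x).
Apply y(0) = 5: c₁ + c₂ = 5. Apply y'(0) = 0: -3 c₁ + 4 c₂ = 0.
Solve: c₁ = 20/7, c₂ = 15/7.
Particular solution: y = (20/7)e^(-3x) + (15/7)e^(4x).


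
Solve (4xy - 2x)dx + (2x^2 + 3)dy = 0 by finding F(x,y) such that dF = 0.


Check exactness: ∂M/∂y = 4x and ∂N/∂x = 4x; equal, so the equation is exact.
Integrate M with respect to x (treating y as constant): ∫M dx = 2x^2y - x^2 + h(y).
Differentiate w.r.t. y and set equal to N: the x-dependent terms already match, leaving h'(y) = 3. Integrate: h(y) = 3y.
So F(x,y) = 2x^2y - x^2 + 3y.
General solution: 2x^2y - x^2 + 3y = C.


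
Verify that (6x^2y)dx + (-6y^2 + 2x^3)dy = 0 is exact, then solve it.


Check exactness: ∂M/∂y = 6x^2 and ∂N/∂x = 6x^2; equal, so the equation is exact.
Integrate M with respect to x (treating y as constant): ∫M dx = 2x^3y + h(y).
Differentiate w.r.t. y and set equal to N: the x-dependent terms already match, leaving h'(y) = -6y^2. Integrate: h(y) = -2y^3.
So F(x,y) = -2y^3 + 2x^3y.
General solution: -2y^3 + 2x^3y = C.


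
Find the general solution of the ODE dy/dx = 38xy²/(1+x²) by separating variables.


Separate: dy/y² = 38x/(1+x²) dx.
Integrate LHS: ∫ dy/y² = -1/y.
Integrate RHS via u = 1+x²: 19ln(1+x²) + C.
Result: -1/y = 19ln(1+x²) + C.


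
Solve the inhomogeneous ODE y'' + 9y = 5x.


Homogeneous: r² + 9 = 0 ⇒ r = ±3i, y_h = C₁cos(3x) + C₂sin(3x).
Polynomial forcing; try y_p = Ax + B. Then y_p'' + 9 y_p = 9(Ax + B) = 5x, so B = 0 and A = 5/9.
General solution: y = C₁cos(3x) + C₂sin(3x) + (5/9)x.


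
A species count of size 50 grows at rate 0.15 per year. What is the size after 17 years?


The ODE dP/dt = 0.15P has solution P(t) = P(0)e^(0.15t).
Substitute P(0) = 50 and t = 17: P(17) = 50 e^(2.55) ≈ 640.


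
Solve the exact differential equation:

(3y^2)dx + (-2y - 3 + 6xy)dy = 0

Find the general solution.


Check exactness: ∂M/∂y = 6y and ∂N/∂x = 6y; equal, so the equation is exact.
Integrate M with respect to x (treating y as constant): ∫M dx = 3xy^2 + h(y).
Differentiate w.r.t. y and set equal to N: the x-dependent terms already match, leaving h'(y) = -2y - 3. Integrate: h(y) = -y^2 - 3y.
So F(x,y) = -y^2 - 3y + 3xy^2.
General solution: -y^2 - 3y + 3xy^2 = C.


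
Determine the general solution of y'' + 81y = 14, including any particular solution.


Homogeneous part: r² + 81 = 0 ⇒ r = ±9i, so y_h = C₁cos(9x) + C₂sin(9x).
Try constant y_p = A; plug in: 81A = 14 ⇒ A = 14/81.
General solution: y = C₁cos(9x) + C₂sin(9x) + 14/81.


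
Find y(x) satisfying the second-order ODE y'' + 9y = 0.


Characteristic equation: r² + 9 = 0.
Discriminant is negative; roots r = 0 ± 3i (complex conjugate pair).
General solution uses e^(α x)(C₁ cos(β x) + C₂ sin(β x)): y = C₁cos(3x) + C₂sin(3x).


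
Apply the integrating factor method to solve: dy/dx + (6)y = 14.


P(x) = 6, Q(x) = 14; integrating factor μ = e^(6x).
(μ y)' = 14e^(6x) ⇒ μ y = (7/3)e^(6x) + C.
Divide by μ: y = 7/3 + Ce^(-6x).


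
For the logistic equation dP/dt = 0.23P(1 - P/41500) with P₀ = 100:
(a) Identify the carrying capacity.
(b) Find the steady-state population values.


Logistic ODE dP/dt = 0.23P(1 - P/41500) has equilibria where dP/dt = 0, i.e. P = 0 or P = 41500.
The coefficient (1 - P/K) = 0 when P = K, identifying K = 41500 as the carrying capacity.
(a) K = 41500; (b) equilibria P = 0 and P = 41500.


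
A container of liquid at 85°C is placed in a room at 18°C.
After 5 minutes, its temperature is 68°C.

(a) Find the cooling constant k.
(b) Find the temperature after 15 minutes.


Newton's law: T(t) = T_a + (T₀ - T_a)e^(-kt).
(a) Use T(5) = 68: (68 - 18)/(85 - 18) = e^(-k·5), so k = -ln(0.746)/5 ≈ 0.0585.
(b) Apply k to t = 15: T(15) = 18 + (67)e^(-0.878) ≈ 45.8°C.


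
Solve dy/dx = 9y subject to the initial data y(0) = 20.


General solution of y' = 9y is y = Ce^(9x).
Apply y(0) = 20: C = 20.
Particular solution: y = 20e^(9x).


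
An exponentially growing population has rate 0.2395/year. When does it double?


Exponential growth: P(t) = P₀ e^(0.2395t). Set P(t)/P₀ = 2: e^(0.2395t) = 2.
Solve: t = ln(2)/0.2395 ≈ 2.89 years.


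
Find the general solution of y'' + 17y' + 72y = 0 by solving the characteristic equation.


Characteristic equation: r² + 17r + 72 = 0.
Factor: (r + 8)(r + 9) = 0 ⇒ r = -8, -9 (distinct real).
General solution: y = C₁e^(-8x) + C₂e^(-9x).


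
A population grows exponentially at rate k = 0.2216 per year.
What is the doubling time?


Exponential growth: P(t) = P₀ e^(0.2216t). Set P(t)/P₀ = 2: e^(0.2216t) = 2.
Solve: t = ln(2)/0.2216 ≈ 3.13 years.


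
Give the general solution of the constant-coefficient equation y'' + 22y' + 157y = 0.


Characteristic equation: r² + 22r + 157 = 0.
Discriminant is negative; roots r = -11 ± 6i (complex conjugate pair).
General solution uses e^(α x)(C₁ cos(β x) + C₂ sin(β x)): y = e^(-11x)(C₁cos(6x) + C₂sin(6x)).


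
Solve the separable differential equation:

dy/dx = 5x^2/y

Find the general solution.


Separate variables: y dy = 5x^2 dx.
Integrate both sides: y²/2 = (5/3)x^3 + C₀.
Multiply by 2: y² = (10/3)x^3 + C.


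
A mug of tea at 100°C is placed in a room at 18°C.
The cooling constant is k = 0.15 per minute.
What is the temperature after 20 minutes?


Newton's law: dT/dt = -k(T - T_a) has solution T(t) = T_a + (T₀ - T_a)e^(-kt).
Plug in T_a = 18, T₀ = 100, k = 0.15, t = 20: T(20) = 18 + (82)e^(-3.00) ≈ 22.1°C.


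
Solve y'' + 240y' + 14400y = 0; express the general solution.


Characteristic equation: r² + 240r + 14400 = 0, i.e. (r + 120)² = 0.
Repeated root r = -120; include an x factor for the second linearly independent solution.
General solution: y = (C₁ + C₂x)e^(-120x).


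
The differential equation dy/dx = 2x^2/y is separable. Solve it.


Separate variables: y dy = 2x^2 dx.
Integrate both sides: y²/2 = (2/3)x^3 + C₀.
Multiply by 2: y² = (4/3)x^3 + C.


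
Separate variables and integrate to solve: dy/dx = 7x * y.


Separate variables: dy/y = 7x dx.
Integrate: ln|y| = (7/2)x^2 + C₀.
Exponentiate: y = Ce^((7/2)x^2).


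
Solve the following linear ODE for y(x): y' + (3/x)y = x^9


P(x) = 3/x ⇒ μ = x^3.
(x^3 y)' = x^3·x^9 = x^12.
Integrate: x^3 y = x^13/(13) + C.
Solve for y: y = (1/13)x^10 + C/x^3.


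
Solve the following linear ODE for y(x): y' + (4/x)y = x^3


P(x) = 4/x ⇒ μ = x^4.
(x^4 y)' = x^7 ⇒ x^4 y = x^8/(8) + C.
Solve for y: y = (1/8)x^4 + C/x^4.


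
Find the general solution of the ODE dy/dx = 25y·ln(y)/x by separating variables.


Separate: dy/[y ln(y)] = 25 dx/x.
Substitute u = ln(y): du/u = 25 dx/x.
Integrate: ln|ln(y)| = 25ln|x| + C₀, hence ln(y) = C·x^25.


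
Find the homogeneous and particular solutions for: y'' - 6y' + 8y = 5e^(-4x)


Characteristic roots of r² - 6r + 8 = 0 are 4, 2.
y_h = C₁e^(4x) + C₂e^(2x).
Forcing exponent -4 is not a characteristic root; try y_p = Ae^(-4x).
Substitute: A·(16 + (-6)·-4 + (8)) = A·48 = 5, so A = 5/48.
General solution: y = C₁e^(4x) + C₂e^(2x) + (5/48)e^(-4x).


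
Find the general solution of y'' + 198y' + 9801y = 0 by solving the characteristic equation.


Characteristic equation: r² + 198r + 9801 = 0, i.e. (r + 99)² = 0.
Repeated root r = -99; include an x factor for the second linearly independent solution.
General solution: y = (C₁ + C₂x)e^(-99x).


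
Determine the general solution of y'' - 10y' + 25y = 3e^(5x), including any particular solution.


Characteristic polynomial (r - 5)² = 0; repeated root r = 5.
y_h = (C₁ + C₂x)e^(5x). Forcing matches the repeated root (resonance), so try y_p = Ax² e^(5x).
Substitute and solve for A: 2A = 3, so A = 3/2.
General solution: y = (C₁ + C₂x + (3/2)x²)e^(5x).


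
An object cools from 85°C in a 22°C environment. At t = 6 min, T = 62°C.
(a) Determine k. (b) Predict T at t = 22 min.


Newton's law: T(t) = T_a + (T₀ - T_a)e^(-kt).
(a) Use T(6) = 62: (62 - 22)/(85 - 22) = e^(-k·6), so k = -ln(0.635)/6 ≈ 0.0757.
(b) Apply k to t = 22: T(22) = 22 + (63)e^(-1.666) ≈ 33.9°C.


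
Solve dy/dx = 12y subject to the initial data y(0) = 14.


General solution of y' = 12y is y = Ce^(12x).
Apply y(0) = 14: C = 14.
Particular solution: y = 14e^(12x).


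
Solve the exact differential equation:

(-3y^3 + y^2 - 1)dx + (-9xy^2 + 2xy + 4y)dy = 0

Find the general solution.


Check exactness: ∂M/∂y = -9y^2 + 2y and ∂N/∂x = -9y^2 + 2y; equal, so the equation is exact.
Integrate M with respect to x (treating y as constant): ∫M dx = -3xy^3 + xy^2 - x + h(y).
Differentiate w.r.t. y and set equal to N: the x-dependent terms already match, leaving h'(y) = 4y. Integrate: h(y) = 2y^2.
So F(x,y) = -3xy^3 + xy^2 + 2y^2 - x.
General solution: -3xy^3 + xy^2 + 2y^2 - x = C.


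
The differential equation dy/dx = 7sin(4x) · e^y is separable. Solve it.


Separate: e^(-y) dy = 7sin(4x) dx.
Integrate: -e^(-y) = -(7/4)cos(4x) + C₀.
Rearrange: e^(-y) = (7/4)cos(4x) + C.


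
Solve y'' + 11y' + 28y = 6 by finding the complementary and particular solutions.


Characteristic roots of r² + 11r + 28 = 0 are -4, -7.
y_h = C₁e^(-4x) + C₂e^(-7x).
Constant forcing; try y_p = A. Then 28A = 6 ⇒ A = 3/14.
General solution: y = C₁e^(-4x) + C₂e^(-7x) + 3/14.


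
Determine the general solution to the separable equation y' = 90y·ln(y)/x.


Separate: dy/[y ln(y)] = 90 dx/x.
Substitute u = ln(y): du/u = 90 dx/x.
Integrate: ln|ln(y)| = 90ln|x| + C₀, hence ln(y) = C·x^90.


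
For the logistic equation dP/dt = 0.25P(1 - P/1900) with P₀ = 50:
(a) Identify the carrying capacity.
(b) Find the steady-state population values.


Logistic ODE dP/dt = 0.25P(1 - P/1900) has equilibria where dP/dt = 0, i.e. P = 0 or P = 1900.
The coefficient (1 - P/K) = 0 when P = K, identifying K = 1900 as the carrying capacity.
(a) K = 1900; (b) equilibria P = 0 and P = 1900.


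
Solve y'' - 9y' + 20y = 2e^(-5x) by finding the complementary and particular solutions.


Characteristic roots of r² - 9r + 20 = 0 are 5, 4.
y_h = C₁e^(5x) + C₂e^(4x).
Forcing exponent -5 is not a characteristic root; try y_p = Ae^(-5x).
Substitute: A·(25 + (-9)·-5 + (20)) = A·90 = 2, so A = 1/45.
General solution: y = C₁e^(5x) + C₂e^(4x) + (1/45)e^(-5x).


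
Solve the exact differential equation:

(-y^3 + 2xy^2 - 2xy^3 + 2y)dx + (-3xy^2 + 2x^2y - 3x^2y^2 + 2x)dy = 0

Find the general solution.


Check exactness: ∂M/∂y = -3y^2 + 4xy - 6xy^2 + 2 and ∂N/∂x = -3y^2 + 4xy - 6xy^2 + 2; equal, so the equation is exact.
Integrate M with respect to x (treating y as constant): ∫M dx = -xy^3 + x^2y^2 - x^2y^3 + 2xy + h(y).
Differentiate w.r.t. y and set equal to N: all terms match, so h'(y) = 0 and h is a constant absorbed into C.
General solution: -xy^3 + x^2y^2 - x^2y^3 + 2xy = C.


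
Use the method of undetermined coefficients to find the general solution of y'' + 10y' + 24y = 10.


Characteristic roots of r² + 10r + 24 = 0 are -6, -4.
y_h = C₁e^(-6x) + C₂e^(-4x).
Constant forcing; try y_p = A. Then 24A = 10 ⇒ A = 5/12.
General solution: y = C₁e^(-6x) + C₂e^(-4x) + 5/12.


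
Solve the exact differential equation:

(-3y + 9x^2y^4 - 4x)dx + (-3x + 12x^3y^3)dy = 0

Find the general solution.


Check exactness: ∂M/∂y = -3 + 36x^2y^3 and ∂N/∂x = -3 + 36x^2y^3; equal, so the equation is exact.
Integrate M with respect to x (treating y as constant): ∫M dx = -3xy + 3x^3y^4 - 2x^2 + h(y).
Differentiate w.r.t. y and set equal to N: all terms match, so h'(y) = 0 and h is a constant absorbed into C.
General solution: -3xy + 3x^3y^4 - 2x^2 = C.


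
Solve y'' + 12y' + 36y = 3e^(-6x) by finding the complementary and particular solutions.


Characteristic polynomial (r + 6)² = 0; repeated root r = -6.
y_h = (C₁ + C₂x)e^(-6x). Forcing matches the repeated root (resonance), so try y_p = Ax² e^(-6x).
Substitute and solve for A: 2A = 3, so A = 3/2.
General solution: y = (C₁ + C₂x + (3/2)x²)e^(-6x).


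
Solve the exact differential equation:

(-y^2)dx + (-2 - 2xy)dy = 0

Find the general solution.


Check exactness: ∂M/∂y = -2y and ∂N/∂x = -2y; equal, so the equation is exact.
Integrate M with respect to x (treating y as constant): ∫M dx = -xy^2 + h(y).
Differentiate w.r.t. y and set equal to N: the x-dependent terms already match, leaving h'(y) = -2. Integrate: h(y) = -2y.
So F(x,y) = -2y - xy^2.
General solution: -2y - xy^2 = C.


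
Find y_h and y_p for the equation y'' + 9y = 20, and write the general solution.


Homogeneous part: r² + 9 = 0 ⇒ r = ±3i, so y_h = C₁cos(3x) + C₂sin(3x).
Try constant y_p = A; plug in: 9A = 20 ⇒ A = 20/9.
General solution: y = C₁cos(3x) + C₂sin(3x) + 20/9.


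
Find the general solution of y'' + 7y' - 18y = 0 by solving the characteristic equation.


Characteristic equation: r² + 7r - 18 = 0.
Factor: (r - 2)(r + 9) = 0 ⇒ r = 2, -9 (distinct real).
General solution: y = C₁e^(2x) + C₂e^(-9x).


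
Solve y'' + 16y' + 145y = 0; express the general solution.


Characteristic equation: r² + 16r + 145 = 0.
Discriminant is negative; roots r = -8 ± 9i (complex conjugate pair).
General solution uses e^(α x)(C₁ cos(β x) + C₂ sin(β x)): y = e^(-8x)(C₁cos(9x) + C₂sin(9x)).


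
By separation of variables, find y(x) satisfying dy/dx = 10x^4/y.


Separate variables: y dy = 10x^4 dx.
Integrate both sides: y²/2 = 2x^5 + C₀.
Multiply by 2: y² = 4x^5 + C.


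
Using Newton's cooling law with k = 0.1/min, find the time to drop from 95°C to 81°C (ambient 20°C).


From T(t) = T_a + (T₀ - T_a)e^(-kt), set T(t) = 81:
(81 - 20) / (95 - 20) = e^(-0.1t), so t = -ln(0.813)/0.1 ≈ 2.1 minutes.


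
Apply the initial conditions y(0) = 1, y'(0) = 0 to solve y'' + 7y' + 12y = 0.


Characteristic roots of r² + 7r + 12 = 0 are -3, -4.
General solution y = c₁ e^(-3x) + c₂ e^(-4x).
Apply y(0) = 1: c₁ + c₂ = 1. Apply y'(0) = 0: -3 c₁ - 4 c₂ = 0.
Solve: c₁ = 4, c₂ = -3.
Particular solution: y = 4e^(-3x) - 3e^(-4x).


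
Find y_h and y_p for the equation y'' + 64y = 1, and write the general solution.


Homogeneous part: r² + 64 = 0 ⇒ r = ±8i, so y_h = C₁cos(8x) + C₂sin(8x).
Try constant y_p = A; plug in: 64A = 1 ⇒ A = 1/64.
General solution: y = C₁cos(8x) + C₂sin(8x) + 1/64.


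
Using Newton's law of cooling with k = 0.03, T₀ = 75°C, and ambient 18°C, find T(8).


Newton's law: dT/dt = -k(T - T_a) has solution T(t) = T_a + (T₀ - T_a)e^(-kt).
Plug in T_a = 18, T₀ = 75, k = 0.03, t = 8: T(8) = 18 + (57)e^(-0.24) ≈ 62.8°C.


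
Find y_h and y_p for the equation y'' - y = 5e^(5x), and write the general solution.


Characteristic roots of r² - 1 = 0 are -1, 1.
y_h = C₁e^(-x) + C₂e^(x).
Forcing exponent 5 is not a characteristic root; try y_p = Ae^(5x).
Substitute: A·(25 + (0)·5 + (-1)) = A·24 = 5, so A = 5/24.
General solution: y = C₁e^(-x) + C₂e^(x) + (5/24)e^(5x).


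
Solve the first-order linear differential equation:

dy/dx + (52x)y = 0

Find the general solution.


P(x) = 52x ⇒ μ = e^(26x²).
Q(x) = 0 so μ y is constant: y = Ce^(-26x²).


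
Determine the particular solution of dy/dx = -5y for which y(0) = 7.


General solution of y' = -5y is y = Ce^(-5x).
Apply y(0) = 7: C = 7.
Particular solution: y = 7e^(-5x).


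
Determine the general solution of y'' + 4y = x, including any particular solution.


Homogeneous: r² + 4 = 0 ⇒ r = ±2i, y_h = C₁cos(2x) + C₂sin(2x).
Polynomial forcing; try y_p = Ax + B. Then y_p'' + 4 y_p = 4(Ax + B) = x, so B = 0 and A = 1/4.
General solution: y = C₁cos(2x) + C₂sin(2x) + (1/4)x.


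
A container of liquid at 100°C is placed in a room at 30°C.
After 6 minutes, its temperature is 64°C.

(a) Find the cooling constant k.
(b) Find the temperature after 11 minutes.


Newton's law: T(t) = T_a + (T₀ - T_a)e^(-kt).
(a) Use T(6) = 64: (64 - 30)/(100 - 30) = e^(-k·6), so k = -ln(0.486)/6 ≈ 0.1204.
(b) Apply k to t = 11: T(11) = 30 + (70)e^(-1.324) ≈ 48.6°C.


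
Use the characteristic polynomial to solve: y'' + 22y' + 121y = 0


Characteristic equation: r² + 22r + 121 = 0, i.e. (r + 11)² = 0.
Repeated root r = -11; include an x factor for the second linearly independent solution.
General solution: y = (C₁ + C₂x)e^(-11x).


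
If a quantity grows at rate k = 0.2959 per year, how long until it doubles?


Exponential growth: P(t) = P₀ e^(0.2959t). Set P(t)/P₀ = 2: e^(0.2959t) = 2.
Solve: t = ln(2)/0.2959 ≈ 2.34 years.


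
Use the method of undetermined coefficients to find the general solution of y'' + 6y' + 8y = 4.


Characteristic roots of r² + 6r + 8 = 0 are -2, -4.
y_h = C₁e^(-2x) + C₂e^(-4x).
Constant forcing; try y_p = A. Then 8A = 4 ⇒ A = 1/2.
General solution: y = C₁e^(-2x) + C₂e^(-4x) + 1/2.


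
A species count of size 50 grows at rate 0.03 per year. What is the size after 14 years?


The ODE dP/dt = 0.03P has solution P(t) = P(0)e^(0.03t).
Substitute P(0) = 50 and t = 14: P(14) = 50 e^(0.42) ≈ 76.


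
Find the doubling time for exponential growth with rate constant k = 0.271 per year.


Exponential growth: P(t) = P₀ e^(0.271t). Set P(t)/P₀ = 2: e^(0.271t) = 2.
Solve: t = ln(2)/0.271 ≈ 2.56 years.


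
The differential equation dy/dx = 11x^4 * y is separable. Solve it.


Separate variables: dy/y = 11x^4 dx.
Integrate: ln|y| = (11/5)x^5 + C₀.
Exponentiate: y = Ce^((11/5)x^5).


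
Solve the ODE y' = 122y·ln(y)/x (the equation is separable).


Separate: dy/[y ln(y)] = 122 dx/x.
Substitute u = ln(y): du/u = 122 dx/x.
Integrate: ln|ln(y)| = 122ln|x| + C₀, hence ln(y) = C·x^122.


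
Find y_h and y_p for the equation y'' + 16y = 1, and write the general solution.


Homogeneous part: r² + 16 = 0 ⇒ r = ±4i, so y_h = C₁cos(4x) + C₂sin(4x).
Try constant y_p = A; plug in: 16A = 1 ⇒ A = 1/16.
General solution: y = C₁cos(4x) + C₂sin(4x) + 1/16.


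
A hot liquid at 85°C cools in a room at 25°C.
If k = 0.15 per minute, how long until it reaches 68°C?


From T(t) = T_a + (T₀ - T_a)e^(-kt), set T(t) = 68:
(68 - 25) / (85 - 25) = e^(-0.15t), so t = -ln(0.717)/0.15 ≈ 2.2 minutes.


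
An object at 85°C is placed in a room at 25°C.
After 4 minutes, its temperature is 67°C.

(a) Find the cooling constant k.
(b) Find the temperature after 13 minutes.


Newton's law: T(t) = T_a + (T₀ - T_a)e^(-kt).
(a) Use T(4) = 67: (67 - 25)/(85 - 25) = e^(-k·4), so k = -ln(0.700)/4 ≈ 0.0892.
(b) Apply k to t = 13: T(13) = 25 + (60)e^(-1.159) ≈ 43.8°C.


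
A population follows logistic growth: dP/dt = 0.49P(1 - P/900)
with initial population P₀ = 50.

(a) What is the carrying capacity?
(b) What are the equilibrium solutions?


Logistic ODE dP/dt = 0.49P(1 - P/900) has equilibria where dP/dt = 0, i.e. P = 0 or P = 900.
The coefficient (1 - P/K) = 0 when P = K, identifying K = 900 as the carrying capacity.
(a) K = 900; (b) equilibria P = 0 and P = 900.


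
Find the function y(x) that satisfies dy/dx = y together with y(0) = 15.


General solution of y' = y is y = Ce^(x).
Apply y(0) = 15: C = 15.
Particular solution: y = 15e^(x).


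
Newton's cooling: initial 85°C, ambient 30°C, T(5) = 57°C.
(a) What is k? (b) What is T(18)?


Newton's law: T(t) = T_a + (T₀ - T_a)e^(-kt).
(a) Use T(5) = 57: (57 - 30)/(85 - 30) = e^(-k·5), so k = -ln(0.491)/5 ≈ 0.1423.
(b) Apply k to t = 18: T(18) = 30 + (55)e^(-2.561) ≈ 34.2°C.


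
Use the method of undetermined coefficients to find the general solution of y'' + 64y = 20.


Homogeneous part: r² + 64 = 0 ⇒ r = ±8i, so y_h = C₁cos(8x) + C₂sin(8x).
Try constant y_p = A; plug in: 64A = 20 ⇒ A = 5/16.
General solution: y = C₁cos(8x) + C₂sin(8x) + 5/16.


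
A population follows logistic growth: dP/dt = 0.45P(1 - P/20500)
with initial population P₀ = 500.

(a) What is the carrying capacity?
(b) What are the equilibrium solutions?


Logistic ODE dP/dt = 0.45P(1 - P/20500) has equilibria where dP/dt = 0, i.e. P = 0 or P = 20500.
The coefficient (1 - P/K) = 0 when P = K, identifying K = 20500 as the carrying capacity.
(a) K = 20500; (b) equilibria P = 0 and P = 20500.


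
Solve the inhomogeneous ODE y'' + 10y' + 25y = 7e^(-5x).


Characteristic polynomial (r + 5)² = 0; repeated root r = -5.
y_h = (C₁ + C₂x)e^(-5x). Forcing matches the repeated root (resonance), so try y_p = Ax² e^(-5x).
Substitute and solve for A: 2A = 7, so A = 7/2.
General solution: y = (C₁ + C₂x + (7/2)x²)e^(-5x).


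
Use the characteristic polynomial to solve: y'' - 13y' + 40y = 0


Characteristic equation: r² - 13r + 40 = 0.
Factor: (r - 5)(r - 8) = 0 ⇒ r = 5, 8 (distinct real).
General solution: y = C₁e^(5x) + C₂e^(8x).


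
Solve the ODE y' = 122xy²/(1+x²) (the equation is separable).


Separate: dy/y² = 122x/(1+x²) dx.
Integrate LHS: ∫ dy/y² = -1/y.
Integrate RHS via u = 1+x²: 61ln(1+x²) + C.
Result: -1/y = 61ln(1+x²) + C.


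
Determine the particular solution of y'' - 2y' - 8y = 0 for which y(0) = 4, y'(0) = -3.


Characteristic roots of r² - 2r - 8 = 0 are -2, 4.
General solution y = c₁ e^(-2x) + c₂ e^(4x).
Apply y(0) = 4: c₁ + c₂ = 4. Apply y'(0) = -3: -2 c₁ + 4 c₂ = -3.
Solve: c₁ = 19/6, c₂ = 5/6.
Particular solution: y = (19/6)e^(-2x) + (5/6)e^(4x).


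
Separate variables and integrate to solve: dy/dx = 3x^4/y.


Separate variables: y dy = 3x^4 dx.
Integrate both sides: y²/2 = (3/5)x^5 + C₀.
Multiply by 2: y² = (6/5)x^5 + C.


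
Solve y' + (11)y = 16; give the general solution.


P(x) = 11, Q(x) = 16; integrating factor μ = e^(11x).
(μ y)' = 16e^(11x) ⇒ μ y = (16/11)e^(11x) + C.
Divide by μ: y = 16/11 + Ce^(-11x).


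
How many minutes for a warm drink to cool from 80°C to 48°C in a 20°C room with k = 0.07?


From T(t) = T_a + (T₀ - T_a)e^(-kt), set T(t) = 48:
(48 - 20) / (80 - 20) = e^(-0.07t), so t = -ln(0.467)/0.07 ≈ 10.9 minutes.


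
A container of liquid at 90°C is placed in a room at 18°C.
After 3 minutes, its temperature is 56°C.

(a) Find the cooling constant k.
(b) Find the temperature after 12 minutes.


Newton's law: T(t) = T_a + (T₀ - T_a)e^(-kt).
(a) Use T(3) = 56: (56 - 18)/(90 - 18) = e^(-k·3), so k = -ln(0.528)/3 ≈ 0.2130.
(b) Apply k to t = 12: T(12) = 18 + (72)e^(-2.556) ≈ 23.6°C.


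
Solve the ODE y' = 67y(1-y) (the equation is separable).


Separate: dy/[y(1-y)] = 67 dx.
Partial fractions: 1/[y(1-y)] = 1/y + 1/(1-y).
Integrate: ln|y/(1-y)| = 67x + C₀.
Solve for y: y = 1/(1 + Ce^(-67x)).


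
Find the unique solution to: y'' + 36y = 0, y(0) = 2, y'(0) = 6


Characteristic roots of r² + 36 = 0 are ±6i, so y = C₁cos(6x) + C₂sin(6x).
Apply y(0) = 2: C₁ = 2. Differentiate and apply y'(0) = 6: 6·C₂ = 6, so C₂ = 1.
Particular solution: y = 2cos(6x) + sin(6x).


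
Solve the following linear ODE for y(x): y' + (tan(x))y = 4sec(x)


P(x) = tan(x) ⇒ μ = e^(∫tan(x)dx) = sec(x).
(sec(x) y)' = 4sec²(x) ⇒ sec(x) y = 4tan(x) + C.
Multiply by cos(x): y = 4sin(x) + C·cos(x).


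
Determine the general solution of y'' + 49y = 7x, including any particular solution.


Homogeneous: r² + 49 = 0 ⇒ r = ±7i, y_h = C₁cos(7x) + C₂sin(7x).
Polynomial forcing; try y_p = Ax + B. Then y_p'' + 49 y_p = 49(Ax + B) = 7x, so B = 0 and A = 1/7.
General solution: y = C₁cos(7x) + C₂sin(7x) + (1/7)x.


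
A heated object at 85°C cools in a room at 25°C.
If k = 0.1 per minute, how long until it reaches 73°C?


From T(t) = T_a + (T₀ - T_a)e^(-kt), set T(t) = 73:
(73 - 25) / (85 - 25) = e^(-0.1t), so t = -ln(0.800)/0.1 ≈ 2.2 minutes.


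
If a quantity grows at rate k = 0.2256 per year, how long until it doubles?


Exponential growth: P(t) = P₀ e^(0.2256t). Set P(t)/P₀ = 2: e^(0.2256t) = 2.
Solve: t = ln(2)/0.2256 ≈ 3.07 years.


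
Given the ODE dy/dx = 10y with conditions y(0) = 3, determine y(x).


General solution of y' = 10y is y = Ce^(10x).
Apply y(0) = 3: C = 3.
Particular solution: y = 3e^(10x).


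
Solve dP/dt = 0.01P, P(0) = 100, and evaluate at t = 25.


The ODE dP/dt = 0.01P has solution P(t) = P(0)e^(0.01t).
Substitute P(0) = 100 and t = 25: P(25) = 100 e^(0.25) ≈ 128.


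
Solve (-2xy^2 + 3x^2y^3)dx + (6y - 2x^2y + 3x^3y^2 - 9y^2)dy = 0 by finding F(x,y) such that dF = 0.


Check exactness: ∂M/∂y = -4xy + 9x^2y^2 and ∂N/∂x = -4xy + 9x^2y^2; equal, so the equation is exact.
Integrate M with respect to x (treating y as constant): ∫M dx = -x^2y^2 + x^3y^3 + h(y).
Differentiate w.r.t. y and set equal to N: the x-dependent terms already match, leaving h'(y) = 6y - 9y^2. Integrate: h(y) = 3y^2 - 3y^3.
So F(x,y) = 3y^2 - x^2y^2 + x^3y^3 - 3y^3.
General solution: 3y^2 - x^2y^2 + x^3y^3 - 3y^3 = C.


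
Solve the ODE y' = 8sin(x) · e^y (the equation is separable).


Separate: e^(-y) dy = 8sin(x) dx.
Integrate: -e^(-y) = -8cos(x) + C₀.
Rearrange: e^(-y) = 8cos(x) + C.


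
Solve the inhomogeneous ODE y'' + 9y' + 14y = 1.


Characteristic roots of r² + 9r + 14 = 0 are -7, -2.
y_h = C₁e^(-7x) + C₂e^(-2x).
Constant forcing; try y_p = A. Then 14A = 1 ⇒ A = 1/14.
General solution: y = C₁e^(-7x) + C₂e^(-2x) + 1/14.


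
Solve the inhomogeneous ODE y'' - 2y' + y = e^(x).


Characteristic polynomial (r - 1)² = 0; repeated root r = 1.
y_h = (C₁ + C₂x)e^(x). Forcing matches the repeated root (resonance), so try y_p = Ax² e^(x).
Substitute and solve for A: 2A = 1, so A = 1/2.
General solution: y = (C₁ + C₂x + (1/2)x²)e^(x).


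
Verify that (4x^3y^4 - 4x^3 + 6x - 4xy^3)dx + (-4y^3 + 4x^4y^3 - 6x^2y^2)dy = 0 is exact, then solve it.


Check exactness: ∂M/∂y = 16x^3y^3 - 12xy^2 and ∂N/∂x = 16x^3y^3 - 12xy^2; equal, so the equation is exact.
Integrate M with respect to x (treating y as constant): ∫M dx = x^4y^4 - x^4 + 3x^2 - 2x^2y^3 + h(y).
Differentiate w.r.t. y and set equal to N: the x-dependent terms already match, leaving h'(y) = -4y^3. Integrate: h(y) = -y^4.
So F(x,y) = -y^4 + x^4y^4 - x^4 + 3x^2 - 2x^2y^3.
General solution: -y^4 + x^4y^4 - x^4 + 3x^2 - 2x^2y^3 = C.


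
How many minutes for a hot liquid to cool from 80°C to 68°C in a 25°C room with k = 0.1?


From T(t) = T_a + (T₀ - T_a)e^(-kt), set T(t) = 68:
(68 - 25) / (80 - 25) = e^(-0.1t), so t = -ln(0.782)/0.1 ≈ 2.5 minutes.


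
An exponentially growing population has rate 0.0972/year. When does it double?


Exponential growth: P(t) = P₀ e^(0.0972t). Set P(t)/P₀ = 2: e^(0.0972t) = 2.
Solve: t = ln(2)/0.0972 ≈ 7.13 years.


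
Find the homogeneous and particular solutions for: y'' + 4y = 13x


Homogeneous: r² + 4 = 0 ⇒ r = ±2i, y_h = C₁cos(2x) + C₂sin(2x).
Polynomial forcing; try y_p = Ax + B. Then y_p'' + 4 y_p = 4(Ax + B) = 13x, so B = 0 and A = 13/4.
General solution: y = C₁cos(2x) + C₂sin(2x) + (13/4)x.


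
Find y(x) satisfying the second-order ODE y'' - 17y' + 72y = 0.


Characteristic equation: r² - 17r + 72 = 0.
Factor: (r - 8)(r - 9) = 0 ⇒ r = 8, 9 (distinct real).
General solution: y = C₁e^(8x) + C₂e^(9x).


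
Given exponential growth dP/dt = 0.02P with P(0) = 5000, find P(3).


The ODE dP/dt = 0.02P has solution P(t) = P(0)e^(0.02t).
Substitute P(0) = 5000 and t = 3: P(3) = 5000 e^(0.06) ≈ 5309.


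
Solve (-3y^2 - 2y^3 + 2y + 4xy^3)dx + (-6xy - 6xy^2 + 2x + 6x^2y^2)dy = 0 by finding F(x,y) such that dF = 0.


Check exactness: ∂M/∂y = -6y - 6y^2 + 2 + 12xy^2 and ∂N/∂x = -6y - 6y^2 + 2 + 12xy^2; equal, so the equation is exact.
Integrate M with respect to x (treating y as constant): ∫M dx = -3xy^2 - 2xy^3 + 2xy + 2x^2y^3 + h(y).
Differentiate w.r.t. y and set equal to N: all terms match, so h'(y) = 0 and h is a constant absorbed into C.
General solution: -3xy^2 - 2xy^3 + 2xy + 2x^2y^3 = C.


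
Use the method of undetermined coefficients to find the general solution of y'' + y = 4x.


Homogeneous: r² + 1 = 0 ⇒ r = ±1i, y_h = C₁cos(x) + C₂sin(x).
Polynomial forcing; try y_p = Ax + B. Then y_p'' + 1 y_p = 1(Ax + B) = 4x, so B = 0 and A = 4.
General solution: y = C₁cos(x) + C₂sin(x) + 4x.


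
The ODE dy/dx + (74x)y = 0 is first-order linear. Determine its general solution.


P(x) = 74x ⇒ μ = e^(37x²).
Q(x) = 0 so μ y is constant: y = Ce^(-37x²).


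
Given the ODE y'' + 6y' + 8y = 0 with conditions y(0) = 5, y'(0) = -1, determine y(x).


Characteristic roots of r² + 6r + 8 = 0 are -4, -2.
General solution y = c₁ e^(-4x) + c₂ e^(-2x).
Apply y(0) = 5: c₁ + c₂ = 5. Apply y'(0) = -1: -4 c₁ - 2 c₂ = -1.
Solve: c₁ = -9/2, c₂ = 19/2.
Particular solution: y = -(9/2)e^(-4x) + (19/2)e^(-2x).


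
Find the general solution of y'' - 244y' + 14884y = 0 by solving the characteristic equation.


Characteristic equation: r² - 244r + 14884 = 0, i.e. (r - 122)² = 0.
Repeated root r = 122; include an x factor for the second linearly independent solution.
General solution: y = (C₁ + C₂x)e^(122x).


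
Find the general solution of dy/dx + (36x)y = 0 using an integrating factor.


P(x) = 36x ⇒ μ = e^(18x²).
Q(x) = 0 so μ y is constant: y = Ce^(-18x²).


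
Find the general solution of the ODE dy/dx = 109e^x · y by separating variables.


Separate variables: dy/y = 109e^x dx.
Integrate: ln|y| = 109e^x + C₀.
Exponentiate: y = Ce^(109e^x).


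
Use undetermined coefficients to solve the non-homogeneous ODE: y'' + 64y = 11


Homogeneous part: r² + 64 = 0 ⇒ r = ±8i, so y_h = C₁cos(8x) + C₂sin(8x).
Try constant y_p = A; plug in: 64A = 11 ⇒ A = 11/64.
General solution: y = C₁cos(8x) + C₂sin(8x) + 11/64.


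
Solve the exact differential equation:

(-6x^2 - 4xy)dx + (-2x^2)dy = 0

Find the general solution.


Check exactness: ∂M/∂y = -4x and ∂N/∂x = -4x; equal, so the equation is exact.
Integrate M with respect to x (treating y as constant): ∫M dx = -2x^3 - 2x^2y + h(y).
Differentiate w.r.t. y and set equal to N: all terms match, so h'(y) = 0 and h is a constant absorbed into C.
General solution: -2x^3 - 2x^2y = C.
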